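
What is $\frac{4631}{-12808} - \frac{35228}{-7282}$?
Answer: $\frac{208738641}{46633928} \approx 4.4761$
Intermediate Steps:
$\frac{4631}{-12808} - \frac{35228}{-7282} = 4631 \left(- \frac{1}{12808}\right) - - \frac{17614}{3641} = - \frac{4631}{12808} + \frac{17614}{3641} = \frac{208738641}{46633928}$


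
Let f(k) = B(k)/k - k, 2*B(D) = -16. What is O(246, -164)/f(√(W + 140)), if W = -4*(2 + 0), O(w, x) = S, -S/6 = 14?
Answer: 6*√33/5 ≈ 6.8935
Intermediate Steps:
B(D) = -8 (B(D) = (½)*(-16) = -8)
S = -84 (S = -6*14 = -84)
O(w, x) = -84
W = -8 (W = -4*2 = -8)
f(k) = -k - 8/k (f(k) = -8/k - k = -k - 8/k)
O(246, -164)/f(√(W + 140)) = -84/(-√(-8 + 140) - 8/√(-8 + 140)) = -84/(-√132 - 8*√33/66) = -84/(-2*√33 - 8*√33/66) = -84/(-2*√33 - 4*√33/33) = -84*(-√33/70) = -(-6)*√33/5 = 6*√33/5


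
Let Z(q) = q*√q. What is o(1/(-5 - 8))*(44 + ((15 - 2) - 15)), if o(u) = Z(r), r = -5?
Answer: -210*I*√5 ≈ -469.57*I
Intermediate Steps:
Z(q) = q^(3/2)
o(u) = -5*I*√5 (o(u) = (-5)^(3/2) = -5*I*√5)
o(1/(-5 - 8))*(44 + ((15 - 2) - 15)) = (-5*I*√5)*(44 + ((15 - 2) - 15)) = (-5*I*√5)*(44 + (13 - 15)) = (-5*I*√5)*(44 - 2) = -5*I*√5*42 = -210*I*√5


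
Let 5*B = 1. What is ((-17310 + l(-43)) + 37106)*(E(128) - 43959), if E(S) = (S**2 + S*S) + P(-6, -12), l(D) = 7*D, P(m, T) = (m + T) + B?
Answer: -218515556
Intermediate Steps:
B = 1/5 (B = (1/5)*1 = 1/5 ≈ 0.20000)
P(m, T) = 1/5 + T + m (P(m, T) = (m + T) + 1/5 = (T + m) + 1/5 = 1/5 + T + m)
E(S) = -89/5 + 2*S**2 (E(S) = (S**2 + S*S) + (1/5 - 12 - 6) = (S**2 + S**2) - 89/5 = 2*S**2 - 89/5 = -89/5 + 2*S**2)
((-17310 + l(-43)) + 37106)*(E(128) - 43959) = ((-17310 + 7*(-43)) + 37106)*((-89/5 + 2*128**2) - 43959) = ((-17310 - 301) + 37106)*((-89/5 + 2*16384) - 43959) = (-17611 + 37106)*((-89/5 + 32768) - 43959) = 19495*(163751/5 - 43959) = 19495*(-56044/5) = -218515556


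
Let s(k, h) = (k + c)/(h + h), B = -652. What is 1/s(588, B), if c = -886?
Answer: 652/149 ≈ 4.3758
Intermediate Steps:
s(k, h) = (-886 + k)/(2*h) (s(k, h) = (k - 886)/(h + h) = (-886 + k)/((2*h)) = (-886 + k)*(1/(2*h)) = (-886 + k)/(2*h))
1/s(588, B) = 1/((1/2)*(-886 + 588)/(-652)) = 1/((1/2)*(-1/652)*(-298)) = 1/(149/652) = 652/149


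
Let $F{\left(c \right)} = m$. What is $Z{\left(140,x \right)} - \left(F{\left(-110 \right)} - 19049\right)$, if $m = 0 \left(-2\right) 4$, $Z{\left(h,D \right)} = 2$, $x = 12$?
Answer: $19051$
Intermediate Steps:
$m = 0$ ($m = 0 \cdot 4 = 0$)
$F{\left(c \right)} = 0$
$Z{\left(140,x \right)} - \left(F{\left(-110 \right)} - 19049\right) = 2 - \left(0 - 19049\right) = 2 - -19049 = 2 + 19049 = 19051$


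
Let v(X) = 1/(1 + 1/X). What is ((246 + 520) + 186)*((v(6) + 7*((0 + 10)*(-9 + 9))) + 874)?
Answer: 832864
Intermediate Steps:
((246 + 520) + 186)*((v(6) + 7*((0 + 10)*(-9 + 9))) + 874) = ((246 + 520) + 186)*((6/(1 + 6) + 7*((0 + 10)*(-9 + 9))) + 874) = (766 + 186)*((6/7 + 7*(10*0)) + 874) = 952*((6*(⅐) + 7*0) + 874) = 952*((6/7 + 0) + 874) = 952*(6/7 + 874) = 952*(6124/7) = 832864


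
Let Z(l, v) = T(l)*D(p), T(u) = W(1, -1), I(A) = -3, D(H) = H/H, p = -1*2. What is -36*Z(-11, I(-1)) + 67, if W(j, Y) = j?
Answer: 31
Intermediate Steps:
p = -2
D(H) = 1
T(u) = 1
Z(l, v) = 1 (Z(l, v) = 1*1 = 1)
-36*Z(-11, I(-1)) + 67 = -36*1 + 67 = -36 + 67 = 31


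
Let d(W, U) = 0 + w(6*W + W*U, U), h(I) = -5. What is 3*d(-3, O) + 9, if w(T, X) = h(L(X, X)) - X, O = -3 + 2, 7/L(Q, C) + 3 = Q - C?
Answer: -3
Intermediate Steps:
L(Q, C) = 7/(-3 + Q - C) (L(Q, C) = 7/(-3 + (Q - C)) = 7/(-3 + Q - C))
O = -1
w(T, X) = -5 - X
d(W, U) = -5 - U (d(W, U) = 0 + (-5 - U) = -5 - U)
3*d(-3, O) + 9 = 3*(-5 - 1*(-1)) + 9 = 3*(-5 + 1) + 9 = 3*(-4) + 9 = -12 + 9 = -3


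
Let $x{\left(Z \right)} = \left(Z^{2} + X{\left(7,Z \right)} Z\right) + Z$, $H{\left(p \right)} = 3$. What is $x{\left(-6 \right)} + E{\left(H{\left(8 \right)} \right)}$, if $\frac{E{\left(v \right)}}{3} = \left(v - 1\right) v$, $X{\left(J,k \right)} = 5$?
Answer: $18$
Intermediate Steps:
$E{\left(v \right)} = 3 v \left(-1 + v\right)$ ($E{\left(v \right)} = 3 \left(v - 1\right) v = 3 \left(-1 + v\right) v = 3 v \left(-1 + v\right)$)
$x{\left(Z \right)} = Z^{2} + 6 Z$ ($x{\left(Z \right)} = \left(Z^{2} + 5 Z\right) + Z = Z^{2} + 6 Z$)
$x{\left(-6 \right)} + E{\left(H{\left(8 \right)} \right)} = - 6 \left(6 - 6\right) + 3 \cdot 3 \left(-1 + 3\right) = \left(-6\right) 0 + 3 \cdot 3 \cdot 2 = 0 + 18 = 18$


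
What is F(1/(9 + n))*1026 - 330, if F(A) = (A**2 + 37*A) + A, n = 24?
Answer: 103140/121 ≈ 852.40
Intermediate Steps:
F(A) = A**2 + 38*A
F(1/(9 + n))*1026 - 330 = ((38 + 1/(9 + 24))/(9 + 24))*1026 - 330 = ((38 + 1/33)/33)*1026 - 330 = ((1/33)*(1255/33))*1026 - 330 = (1255/1089)*1026 - 330 = 143070/121 - 330 = 103140/121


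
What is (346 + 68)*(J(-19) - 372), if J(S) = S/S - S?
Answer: -145728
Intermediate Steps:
J(S) = 1 - S
(346 + 68)*(J(-19) - 372) = (346 + 68)*((1 - 1*(-19)) - 372) = 414*((1 + 19) - 372) = 414*(20 - 372) = 414*(-352) = -145728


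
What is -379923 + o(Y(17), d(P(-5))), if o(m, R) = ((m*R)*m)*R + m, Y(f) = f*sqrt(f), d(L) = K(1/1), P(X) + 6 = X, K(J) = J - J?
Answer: -379923 + 17*sqrt(17) ≈ -3.7985e+5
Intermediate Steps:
K(J) = 0
P(X) = -6 + X
d(L) = 0
Y(f) = f**(3/2)
o(m, R) = m + R**2*m**2 (o(m, R) = ((R*m)*m)*R + m = (R*m**2)*R + m = R**2*m**2 + m = m + R**2*m**2)
-379923 + o(Y(17), d(P(-5))) = -379923 + 17**(3/2)*(1 + 17**(3/2)*0**2) = -379923 + (17*sqrt(17))*(1 + (17*sqrt(17))*0) = -379923 + (17*sqrt(17))*(1 + 0) = -379923 + (17*sqrt(17))*1 = -379923 + 17*sqrt(17)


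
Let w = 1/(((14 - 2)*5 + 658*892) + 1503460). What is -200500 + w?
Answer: -419136427999/2090456 ≈ -2.0050e+5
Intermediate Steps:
w = 1/2090456 (w = 1/((12*5 + 586936) + 1503460) = 1/((60 + 586936) + 1503460) = 1/(586996 + 1503460) = 1/2090456 ≈ 4.7836e-7)
-200500 + w = -200500 + 1/2090456 = -419136427999/2090456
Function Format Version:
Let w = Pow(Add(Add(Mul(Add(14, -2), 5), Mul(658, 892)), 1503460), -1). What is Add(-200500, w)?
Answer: Rational(-419136427999, 2090456) ≈ -2.0050e+5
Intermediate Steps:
w = Rational(1, 2090456) (w = Pow(Add(Add(Mul(12, 5), 586936), 1503460), -1) = Pow(Add(Add(60, 586936), 1503460), -1) = Pow(Add(586996, 1503460), -1) = Pow(2090456, -1) = Rational(1, 2090456) ≈ 4.7836e-7)
Add(-200500, w) = Add(-200500, Rational(1, 2090456)) = Rational(-419136427999, 2090456)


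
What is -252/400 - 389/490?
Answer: -6977/4900 ≈ -1.4239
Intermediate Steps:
-252/400 - 389/490 = -252*1/400 - 389*1/490 = -63/100 - 389/490 = -6977/4900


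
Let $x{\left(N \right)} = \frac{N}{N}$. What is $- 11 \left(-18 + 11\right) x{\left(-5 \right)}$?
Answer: $77$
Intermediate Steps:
$x{\left(N \right)} = 1$
$- 11 \left(-18 + 11\right) x{\left(-5 \right)} = - 11 \left(-18 + 11\right) 1 = \left(-11\right) \left(-7\right) 1 = 77 \cdot 1 = 77$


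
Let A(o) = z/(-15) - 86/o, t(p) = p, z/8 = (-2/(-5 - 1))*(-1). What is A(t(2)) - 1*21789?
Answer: -982432/45 ≈ -21832.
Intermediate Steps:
z = -8/3 (z = 8*((-2/(-5 - 1))*(-1)) = 8*((-2/(-6))*(-1)) = 8*(-⅙*(-2)*(-1)) = 8*((⅓)*(-1)) = 8*(-⅓) = -8/3 ≈ -2.6667)
A(o) = 8/45 - 86/o (A(o) = -8/3/(-15) - 86/o = -8/3*(-1/15) - 86/o = 8/45 - 86/o)
A(t(2)) - 1*21789 = (8/45 - 86/2) - 1*21789 = (8/45 - 86*½) - 21789 = (8/45 - 43) - 21789 = -1927/45 - 21789 = -982432/45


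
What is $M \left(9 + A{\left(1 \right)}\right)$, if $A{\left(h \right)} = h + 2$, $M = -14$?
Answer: $-168$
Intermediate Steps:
$A{\left(h \right)} = 2 + h$
$M \left(9 + A{\left(1 \right)}\right) = - 14 \left(9 + \left(2 + 1\right)\right) = - 14 \left(9 + 3\right) = \left(-14\right) 12 = -168$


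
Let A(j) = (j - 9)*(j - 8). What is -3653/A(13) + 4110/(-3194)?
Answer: -5874941/31940 ≈ -183.94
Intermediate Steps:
A(j) = (-9 + j)*(-8 + j)
-3653/A(13) + 4110/(-3194) = -3653/(72 + 13² - 17*13) + 4110/(-3194) = -3653/(72 + 169 - 221) + 4110*(-1/3194) = -3653/20 - 2055/1597 = -5874941/31940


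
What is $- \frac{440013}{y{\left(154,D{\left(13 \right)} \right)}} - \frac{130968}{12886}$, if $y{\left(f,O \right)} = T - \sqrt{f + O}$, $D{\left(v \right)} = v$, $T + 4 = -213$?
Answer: $\frac{36007245615}{17783438} - \frac{440013 \sqrt{167}}{46922} \approx 1903.6$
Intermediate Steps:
$T = -217$ ($T = -4 - 213 = -217$)
$y{\left(f,O \right)} = -217 - \sqrt{O + f}$ ($y{\left(f,O \right)} = -217 - \sqrt{f + O} = -217 - \sqrt{O + f}$)
$- \frac{440013}{y{\left(154,D{\left(13 \right)} \right)}} - \frac{130968}{12886} = - \frac{440013}{-217 - \sqrt{13 + 154}} - \frac{130968}{12886} = - \frac{440013}{-217 - \sqrt{167}} - \frac{3852}{379} = - \frac{3852}{379} - \frac{440013}{-217 - \sqrt{167}}$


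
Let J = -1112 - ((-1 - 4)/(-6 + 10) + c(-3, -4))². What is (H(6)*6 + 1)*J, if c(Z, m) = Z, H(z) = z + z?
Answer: -1319913/16 ≈ -82495.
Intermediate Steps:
H(z) = 2*z
J = -18081/16 (J = -1112 - ((-1 - 4)/(-6 + 10) - 3)² = -1112 - (-5/4 - 3)² = -1112 - (-17/4)² = -1112 - 1*289/16 = -1112 - 289/16 = -18081/16 ≈ -1130.1)
(H(6)*6 + 1)*J = ((2*6)*6 + 1)*(-18081/16) = (12*6 + 1)*(-18081/16) = (72 + 1)*(-18081/16) = 73*(-18081/16) = -1319913/16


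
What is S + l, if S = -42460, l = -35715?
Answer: -78175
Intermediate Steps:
S + l = -42460 - 35715 = -78175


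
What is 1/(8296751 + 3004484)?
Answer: 1/11301235 ≈ 8.8486e-8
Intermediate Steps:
1/(8296751 + 3004484) = 1/11301235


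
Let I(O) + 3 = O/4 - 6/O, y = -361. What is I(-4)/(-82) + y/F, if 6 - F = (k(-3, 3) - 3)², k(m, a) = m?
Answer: 29677/2460 ≈ 12.064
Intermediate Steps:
I(O) = -3 - 6/O + O/4 (I(O) = -3 + (O/4 - 6/O) = -3 + (-6/O + O/4) = -3 - 6/O + O/4)
F = -30 (F = 6 - (-3 - 3)² = 6 - 1*(-6)² = 6 - 1*36 = 6 - 36 = -30)
I(-4)/(-82) + y/F = (-3 - 6/(-4) + (¼)*(-4))/(-82) - 361/(-30) = (-3 - 6*(-¼) - 1)*(-1/82) - 361*(-1/30) = (-3 + 3/2 - 1)*(-1/82) + 361/30 = -5/2*(-1/82) + 361/30 = 5/164 + 361/30 = 29677/2460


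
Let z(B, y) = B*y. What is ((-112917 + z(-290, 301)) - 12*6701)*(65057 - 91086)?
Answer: 7304231951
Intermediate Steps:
((-112917 + z(-290, 301)) - 12*6701)*(65057 - 91086) = ((-112917 - 290*301) - 12*6701)*(65057 - 91086) = ((-112917 - 87290) - 80412)*(-26029) = (-200207 - 80412)*(-26029) = -280619*(-26029) = 7304231951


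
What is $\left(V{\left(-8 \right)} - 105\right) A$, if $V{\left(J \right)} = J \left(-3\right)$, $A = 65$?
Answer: $-5265$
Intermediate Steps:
$V{\left(J \right)} = - 3 J$
$\left(V{\left(-8 \right)} - 105\right) A = \left(\left(-3\right) \left(-8\right) - 105\right) 65 = \left(24 - 105\right) 65 = \left(-81\right) 65 = -5265$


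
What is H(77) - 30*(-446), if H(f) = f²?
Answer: 19309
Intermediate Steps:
H(77) - 30*(-446) = 77² - 30*(-446) = 5929 - 1*(-13380) = 5929 + 13380 = 19309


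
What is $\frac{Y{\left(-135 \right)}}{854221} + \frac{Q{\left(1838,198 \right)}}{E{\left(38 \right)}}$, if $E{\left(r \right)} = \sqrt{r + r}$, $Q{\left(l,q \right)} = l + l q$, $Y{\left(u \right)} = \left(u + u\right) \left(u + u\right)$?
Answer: $\frac{72900}{854221} + \frac{182881 \sqrt{19}}{19} \approx 41956.0$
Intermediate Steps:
$Y{\left(u \right)} = 4 u^{2}$ ($Y{\left(u \right)} = 2 u 2 u = 4 u^{2}$)
$E{\left(r \right)} = \sqrt{2} \sqrt{r}$ ($E{\left(r \right)} = \sqrt{2 r} = \sqrt{2} \sqrt{r}$)
$\frac{Y{\left(-135 \right)}}{854221} + \frac{Q{\left(1838,198 \right)}}{E{\left(38 \right)}} = \frac{4 \left(-135\right)^{2}}{854221} + \frac{1838 \left(1 + 198\right)}{\sqrt{2} \sqrt{38}} = 4 \cdot 18225 \cdot \frac{1}{854221} + \frac{1838 \cdot 199}{2 \sqrt{19}} = 72900 \cdot \frac{1}{854221} + 365762 \frac{\sqrt{19}}{38} = \frac{72900}{854221} + \frac{182881 \sqrt{19}}{19}$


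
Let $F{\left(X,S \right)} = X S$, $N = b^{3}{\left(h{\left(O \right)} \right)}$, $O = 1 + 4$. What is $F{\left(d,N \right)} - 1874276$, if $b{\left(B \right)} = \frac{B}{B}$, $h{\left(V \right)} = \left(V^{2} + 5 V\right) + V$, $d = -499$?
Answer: $-1874775$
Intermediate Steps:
$O = 5$
$h{\left(V \right)} = V^{2} + 6 V$
$b{\left(B \right)} = 1$
$N = 1$ ($N = 1^{3} = 1$)
$F{\left(X,S \right)} = S X$
$F{\left(d,N \right)} - 1874276 = 1 \left(-499\right) - 1874276 = -499 - 1874276 = -1874775$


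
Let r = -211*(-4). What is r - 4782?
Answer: -3938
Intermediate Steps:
r = 844
r - 4782 = 844 - 4782 = -3938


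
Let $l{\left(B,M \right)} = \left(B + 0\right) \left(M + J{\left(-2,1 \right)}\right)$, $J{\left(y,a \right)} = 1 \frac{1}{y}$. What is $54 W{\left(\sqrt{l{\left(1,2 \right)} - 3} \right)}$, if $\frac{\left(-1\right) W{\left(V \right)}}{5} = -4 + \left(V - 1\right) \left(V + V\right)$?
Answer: $1890 + 270 i \sqrt{6} \approx 1890.0 + 661.36 i$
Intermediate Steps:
$J{\left(y,a \right)} = \frac{1}{y}$
$l{\left(B,M \right)} = B \left(- \frac{1}{2} + M\right)$ ($l{\left(B,M \right)} = \left(B + 0\right) \left(M + \frac{1}{-2}\right) = B \left(M - \frac{1}{2}\right) = B \left(- \frac{1}{2} + M\right)$)
$W{\left(V \right)} = 20 - 10 V \left(-1 + V\right)$ ($W{\left(V \right)} = - 5 \left(-4 + \left(V - 1\right) \left(V + V\right)\right) = - 5 \left(-4 + \left(-1 + V\right) 2 V\right) = - 5 \left(-4 + 2 V \left(-1 + V\right)\right) = 20 - 10 V \left(-1 + V\right)$)
$54 W{\left(\sqrt{l{\left(1,2 \right)} - 3} \right)} = 54 \left(20 - 10 \left(\sqrt{1 \left(- \frac{1}{2} + 2\right) - 3}\right)^{2} + 10 \sqrt{1 \left(- \frac{1}{2} + 2\right) - 3}\right) = 54 \left(20 - 10 \left(\sqrt{1 \cdot \frac{3}{2} - 3}\right)^{2} + 10 \sqrt{1 \cdot \frac{3}{2} - 3}\right) = 54 \left(20 - 10 \left(\sqrt{\frac{3}{2} - 3}\right)^{2} + 10 \sqrt{\frac{3}{2} - 3}\right) = 54 \left(20 - 10 \left(\sqrt{- \frac{3}{2}}\right)^{2} + 10 \sqrt{- \frac{3}{2}}\right) = 54 \left(20 - 10 \left(\frac{i \sqrt{6}}{2}\right)^{2} + 10 \frac{i \sqrt{6}}{2}\right) = 54 \left(20 - -15 + 5 i \sqrt{6}\right) = 54 \left(20 + 15 + 5 i \sqrt{6}\right) = 54 \left(35 + 5 i \sqrt{6}\right) = 1890 + 270 i \sqrt{6}$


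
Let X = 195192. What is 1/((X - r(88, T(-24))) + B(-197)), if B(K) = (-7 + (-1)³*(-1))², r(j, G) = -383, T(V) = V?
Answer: 1/195611 ≈ 5.1122e-6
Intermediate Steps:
B(K) = 36 (B(K) = (-7 - 1*(-1))² = (-7 + 1)² = (-6)² = 36)
1/((X - r(88, T(-24))) + B(-197)) = 1/((195192 - 1*(-383)) + 36) = 1/((195192 + 383) + 36) = 1/(195575 + 36) = 1/195611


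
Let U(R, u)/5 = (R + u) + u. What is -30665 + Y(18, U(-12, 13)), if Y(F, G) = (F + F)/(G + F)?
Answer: -674621/22 ≈ -30665.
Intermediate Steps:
U(R, u) = 5*R + 10*u (U(R, u) = 5*((R + u) + u) = 5*(R + 2*u) = 5*R + 10*u)
Y(F, G) = 2*F/(F + G) (Y(F, G) = (2*F)/(F + G) = 2*F/(F + G))
-30665 + Y(18, U(-12, 13)) = -30665 + 2*18/(18 + (5*(-12) + 10*13)) = -30665 + 2*18/(18 + (-60 + 130)) = -30665 + 2*18/(18 + 70) = -30665 + 2*18/88 = -30665 + 2*18*(1/88) = -30665 + 9/22 = -674621/22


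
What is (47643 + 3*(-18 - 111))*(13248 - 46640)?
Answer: -1577972352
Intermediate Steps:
(47643 + 3*(-18 - 111))*(13248 - 46640) = (47643 + 3*(-129))*(-33392) = (47643 - 387)*(-33392) = 47256*(-33392) = -1577972352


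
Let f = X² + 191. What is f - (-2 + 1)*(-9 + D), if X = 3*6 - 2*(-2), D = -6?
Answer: 660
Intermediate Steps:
X = 22 (X = 18 + 4 = 22)
f = 675 (f = 22² + 191 = 484 + 191 = 675)
f - (-2 + 1)*(-9 + D) = 675 - (-2 + 1)*(-9 - 6) = 675 - (-1)*(-15) = 675 - 1*15 = 675 - 15 = 660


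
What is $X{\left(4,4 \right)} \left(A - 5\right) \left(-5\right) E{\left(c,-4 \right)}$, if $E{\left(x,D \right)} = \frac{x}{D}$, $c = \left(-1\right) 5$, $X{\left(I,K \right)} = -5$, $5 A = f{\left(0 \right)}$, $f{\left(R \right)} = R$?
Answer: $- \frac{625}{4} \approx -156.25$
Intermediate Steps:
$A = 0$ ($A = \frac{1}{5} \cdot 0 = 0$)
$c = -5$
$X{\left(4,4 \right)} \left(A - 5\right) \left(-5\right) E{\left(c,-4 \right)} = - 5 \left(0 - 5\right) \left(-5\right) \left(- \frac{5}{-4}\right) = - 5 \left(\left(-5\right) \left(-5\right)\right) \left(\left(-5\right) \left(- \frac{1}{4}\right)\right) = \left(-5\right) 25 \cdot \frac{5}{4} = \left(-125\right) \frac{5}{4} = - \frac{625}{4}$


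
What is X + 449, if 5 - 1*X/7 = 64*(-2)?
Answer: 1380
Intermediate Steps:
X = 931 (X = 35 - 448*(-2) = 35 - 7*(-128) = 35 + 896 = 931)
X + 449 = 931 + 449 = 1380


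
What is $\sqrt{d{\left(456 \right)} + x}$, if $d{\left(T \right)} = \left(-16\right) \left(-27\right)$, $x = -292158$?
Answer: $3 i \sqrt{32414} \approx 540.12 i$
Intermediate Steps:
$d{\left(T \right)} = 432$
$\sqrt{d{\left(456 \right)} + x} = \sqrt{432 - 292158} = \sqrt{-291726} = 3 i \sqrt{32414}$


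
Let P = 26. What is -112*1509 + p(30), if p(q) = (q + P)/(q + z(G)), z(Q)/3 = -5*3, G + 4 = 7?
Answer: -2535176/15 ≈ -1.6901e+5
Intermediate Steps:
G = 3 (G = -4 + 7 = 3)
z(Q) = -45 (z(Q) = 3*(-5*3) = 3*(-15) = -45)
p(q) = (26 + q)/(-45 + q) (p(q) = (q + 26)/(q - 45) = (26 + q)/(-45 + q))
-112*1509 + p(30) = -112*1509 + (26 + 30)/(-45 + 30) = -169008 + 56/(-15) = -169008 - 1/15*56 = -169008 - 56/15 = -2535176/15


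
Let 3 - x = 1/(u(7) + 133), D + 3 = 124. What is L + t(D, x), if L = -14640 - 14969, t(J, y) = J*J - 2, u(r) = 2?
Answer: -14970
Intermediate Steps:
D = 121 (D = -3 + 124 = 121)
x = 404/135 (x = 3 - 1/(2 + 133) = 3 - 1/135 = 404/135 ≈ 2.9926)
t(J, y) = -2 + J² (t(J, y) = J² - 2 = -2 + J²)
L = -29609
L + t(D, x) = -29609 + (-2 + 121²) = -29609 + (-2 + 14641) = -29609 + 14639 = -14970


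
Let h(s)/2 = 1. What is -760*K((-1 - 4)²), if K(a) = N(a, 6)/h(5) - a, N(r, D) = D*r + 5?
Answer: -39900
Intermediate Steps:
h(s) = 2 (h(s) = 2*1 = 2)
N(r, D) = 5 + D*r
K(a) = 5/2 + 2*a (K(a) = (5 + 6*a)/2 - a = (5 + 6*a)*(½) - a = (5/2 + 3*a) - a = 5/2 + 2*a)
-760*K((-1 - 4)²) = -760*(5/2 + 2*(-1 - 4)²) = -760*(5/2 + 2*(-5)²) = -760*(5/2 + 2*25) = -760*(5/2 + 50) = -760*105/2 = -39900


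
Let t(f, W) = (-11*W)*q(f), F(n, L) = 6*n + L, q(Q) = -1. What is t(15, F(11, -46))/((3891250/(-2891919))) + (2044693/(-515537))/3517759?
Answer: -1498456038015684347/9164828264428375 ≈ -163.50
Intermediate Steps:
F(n, L) = L + 6*n
t(f, W) = 11*W (t(f, W) = -11*W*(-1) = 11*W)
t(15, F(11, -46))/((3891250/(-2891919))) + (2044693/(-515537))/3517759 = (11*(-46 + 6*11))/((3891250/(-2891919))) + (2044693/(-515537))/3517759 = (11*(-46 + 66))/((3891250*(-1/2891919))) + (2044693*(-1/515537))*(1/3517759) = (11*20)/(-3891250/2891919) - 2044693/515537*1/3517759 = 220*(-2891919/3891250) - 292099/259076417369 = -5783838/35375 - 292099/259076417369 = -1498456038015684347/9164828264428375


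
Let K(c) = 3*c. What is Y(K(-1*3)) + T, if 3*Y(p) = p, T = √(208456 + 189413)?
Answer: -3 + √397869 ≈ 627.77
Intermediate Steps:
T = √397869 ≈ 630.77
Y(p) = p/3
Y(K(-1*3)) + T = (3*(-1*3))/3 + √397869 = (3*(-3))/3 + √397869 = (⅓)*(-9) + √397869 = -3 + √397869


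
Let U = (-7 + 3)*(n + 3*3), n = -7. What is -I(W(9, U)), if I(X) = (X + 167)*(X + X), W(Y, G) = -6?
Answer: 1932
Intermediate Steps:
U = -8 (U = (-7 + 3)*(-7 + 3*3) = -4*(-7 + 9) = -4*2 = -8)
I(X) = 2*X*(167 + X) (I(X) = (167 + X)*(2*X) = 2*X*(167 + X))
-I(W(9, U)) = -2*(-6)*(167 - 6) = -2*(-6)*161 = -1*(-1932) = 1932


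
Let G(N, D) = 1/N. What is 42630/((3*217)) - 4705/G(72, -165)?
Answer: -10499530/31 ≈ -3.3869e+5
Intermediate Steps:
42630/((3*217)) - 4705/G(72, -165) = 42630/((3*217)) - 4705/(1/72) = 42630/651 - 4705/1/72 = 42630*(1/651) - 4705*72 = 2030/31 - 338760 = -10499530/31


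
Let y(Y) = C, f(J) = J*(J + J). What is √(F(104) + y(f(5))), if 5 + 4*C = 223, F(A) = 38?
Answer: √370/2 ≈ 9.6177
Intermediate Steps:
f(J) = 2*J² (f(J) = J*(2*J) = 2*J²)
C = 109/2 (C = -5/4 + (¼)*223 = -5/4 + 223/4 = 109/2 ≈ 54.500)
y(Y) = 109/2
√(F(104) + y(f(5))) = √(38 + 109/2) = √(185/2) = √370/2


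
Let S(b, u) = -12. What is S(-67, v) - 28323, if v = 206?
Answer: -28335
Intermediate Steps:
S(-67, v) - 28323 = -12 - 28323 = -28335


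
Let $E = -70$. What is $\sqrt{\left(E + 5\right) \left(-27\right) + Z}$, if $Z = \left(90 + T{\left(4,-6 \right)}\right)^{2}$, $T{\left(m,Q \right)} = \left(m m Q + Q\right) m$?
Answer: $3 \sqrt{11431} \approx 320.75$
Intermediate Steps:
$T{\left(m,Q \right)} = m \left(Q + Q m^{2}\right)$ ($T{\left(m,Q \right)} = \left(m^{2} Q + Q\right) m = \left(Q m^{2} + Q\right) m = \left(Q + Q m^{2}\right) m = m \left(Q + Q m^{2}\right)$)
$Z = 101124$ ($Z = \left(90 - 24 \left(1 + 4^{2}\right)\right)^{2} = \left(90 - 24 \left(1 + 16\right)\right)^{2} = \left(90 - 24 \cdot 17\right)^{2} = \left(90 - 408\right)^{2} = \left(-318\right)^{2} = 101124$)
$\sqrt{\left(E + 5\right) \left(-27\right) + Z} = \sqrt{\left(-70 + 5\right) \left(-27\right) + 101124} = \sqrt{\left(-65\right) \left(-27\right) + 101124} = \sqrt{1755 + 101124} = \sqrt{102879} = 3 \sqrt{11431}$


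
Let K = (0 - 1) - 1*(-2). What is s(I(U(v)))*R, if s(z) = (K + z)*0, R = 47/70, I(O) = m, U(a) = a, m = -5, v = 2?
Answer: 0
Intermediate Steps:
K = 1 (K = -1 + 2 = 1)
I(O) = -5
R = 47/70 (R = 47*(1/70) = 47/70 ≈ 0.67143)
s(z) = 0 (s(z) = (1 + z)*0 = 0)
s(I(U(v)))*R = 0*(47/70) = 0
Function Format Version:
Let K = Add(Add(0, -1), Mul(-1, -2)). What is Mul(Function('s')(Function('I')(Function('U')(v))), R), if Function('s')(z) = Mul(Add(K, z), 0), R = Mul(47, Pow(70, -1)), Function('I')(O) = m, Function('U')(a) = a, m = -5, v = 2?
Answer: 0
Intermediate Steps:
K = 1 (K = Add(-1, 2) = 1)
Function('I')(O) = -5
R = Rational(47, 70) (R = Mul(47, Rational(1, 70)) = Rational(47, 70) ≈ 0.67143)
Function('s')(z) = 0 (Function('s')(z) = Mul(Add(1, z), 0) = 0)
Mul(Function('s')(Function('I')(Function('U')(v))), R) = Mul(0, Rational(47, 70)) = 0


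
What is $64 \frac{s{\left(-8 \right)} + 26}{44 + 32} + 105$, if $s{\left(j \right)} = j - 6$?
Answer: $\frac{2187}{19} \approx 115.11$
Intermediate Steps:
$s{\left(j \right)} = -6 + j$
$64 \frac{s{\left(-8 \right)} + 26}{44 + 32} + 105 = 64 \frac{\left(-6 - 8\right) + 26}{44 + 32} + 105 = 64 \frac{-14 + 26}{76} + 105 = 64 \cdot 12 \cdot \frac{1}{76} + 105 = 64 \cdot \frac{3}{19} + 105 = \frac{192}{19} + 105 = \frac{2187}{19}$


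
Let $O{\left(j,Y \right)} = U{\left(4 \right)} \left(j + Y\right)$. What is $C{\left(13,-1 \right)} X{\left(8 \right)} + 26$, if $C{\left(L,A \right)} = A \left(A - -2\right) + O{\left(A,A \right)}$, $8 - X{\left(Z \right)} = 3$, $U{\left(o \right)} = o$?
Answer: $-19$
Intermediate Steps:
$O{\left(j,Y \right)} = 4 Y + 4 j$ ($O{\left(j,Y \right)} = 4 \left(j + Y\right) = 4 \left(Y + j\right) = 4 Y + 4 j$)
$X{\left(Z \right)} = 5$ ($X{\left(Z \right)} = 8 - 3 = 5$)
$C{\left(L,A \right)} = 8 A + A \left(2 + A\right)$ ($C{\left(L,A \right)} = A \left(A - -2\right) + \left(4 A + 4 A\right) = A \left(A + 2\right) + 8 A = A \left(2 + A\right) + 8 A = 8 A + A \left(2 + A\right)$)
$C{\left(13,-1 \right)} X{\left(8 \right)} + 26 = - (10 - 1) 5 + 26 = \left(-1\right) 9 \cdot 5 + 26 = \left(-9\right) 5 + 26 = -45 + 26 = -19$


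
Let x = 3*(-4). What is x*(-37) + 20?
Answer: 464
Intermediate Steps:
x = -12
x*(-37) + 20 = -12*(-37) + 20 = 444 + 20 = 464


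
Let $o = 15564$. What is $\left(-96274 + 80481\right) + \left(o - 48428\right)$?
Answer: $-48657$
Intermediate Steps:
$\left(-96274 + 80481\right) + \left(o - 48428\right) = \left(-96274 + 80481\right) + \left(15564 - 48428\right) = -15793 + \left(15564 - 48428\right) = -15793 - 32864 = -48657$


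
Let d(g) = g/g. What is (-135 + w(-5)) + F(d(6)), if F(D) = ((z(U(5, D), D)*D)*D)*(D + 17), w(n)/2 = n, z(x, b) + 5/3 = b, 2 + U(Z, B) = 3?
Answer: -157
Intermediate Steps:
U(Z, B) = 1 (U(Z, B) = -2 + 3 = 1)
z(x, b) = -5/3 + b
w(n) = 2*n
d(g) = 1
F(D) = D²*(17 + D)*(-5/3 + D) (F(D) = (((-5/3 + D)*D)*D)*(D + 17) = ((D*(-5/3 + D))*D)*(17 + D) = (D²*(-5/3 + D))*(17 + D) = D²*(17 + D)*(-5/3 + D))
(-135 + w(-5)) + F(d(6)) = (-135 + 2*(-5)) + (⅓)*1²*(-5 + 3*1)*(17 + 1) = (-135 - 10) + (⅓)*1*(-5 + 3)*18 = -145 + (⅓)*1*(-2)*18 = -145 - 12 = -157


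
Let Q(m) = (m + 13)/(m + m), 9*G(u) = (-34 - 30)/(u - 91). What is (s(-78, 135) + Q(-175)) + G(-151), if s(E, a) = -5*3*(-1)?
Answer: 2952434/190575 ≈ 15.492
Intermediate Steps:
s(E, a) = 15 (s(E, a) = -15*(-1) = 15)
G(u) = -64/(9*(-91 + u)) (G(u) = ((-34 - 30)/(u - 91))/9 = (-64/(-91 + u))/9 = -64/(9*(-91 + u)))
Q(m) = (13 + m)/(2*m) (Q(m) = (13 + m)/((2*m)) = (13 + m)*(1/(2*m)) = (13 + m)/(2*m))
(s(-78, 135) + Q(-175)) + G(-151) = (15 + (½)*(13 - 175)/(-175)) - 64/(-819 + 9*(-151)) = (15 + (½)*(-1/175)*(-162)) - 64/(-819 - 1359) = (15 + 81/175) - 64/(-2178) = 2706/175 - 64*(-1/2178) = 2706/175 + 32/1089 = 2952434/190575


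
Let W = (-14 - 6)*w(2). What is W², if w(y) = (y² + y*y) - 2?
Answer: 14400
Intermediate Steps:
w(y) = -2 + 2*y² (w(y) = (y² + y²) - 2 = 2*y² - 2 = -2 + 2*y²)
W = -120 (W = (-14 - 6)*(-2 + 2*2²) = -20*(-2 + 2*4) = -20*(-2 + 8) = -20*6 = -120)
W² = (-120)² = 14400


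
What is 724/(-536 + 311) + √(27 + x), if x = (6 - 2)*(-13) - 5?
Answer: -724/225 + I*√30 ≈ -3.2178 + 5.4772*I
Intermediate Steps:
x = -57 (x = 4*(-13) - 5 = -52 - 5 = -57)
724/(-536 + 311) + √(27 + x) = 724/(-536 + 311) + √(27 - 57) = 724/(-225) + √(-30) = 724*(-1/225) + I*√30 = -724/225 + I*√30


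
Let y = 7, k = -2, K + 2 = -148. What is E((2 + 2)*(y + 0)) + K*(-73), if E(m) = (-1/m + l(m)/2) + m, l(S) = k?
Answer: 307355/28 ≈ 10977.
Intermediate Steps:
K = -150 (K = -2 - 148 = -150)
l(S) = -2
E(m) = -1 + m - 1/m (E(m) = (-1/m - 2/2) + m = (-1/m - 2*½) + m = (-1/m - 1) + m = (-1 - 1/m) + m = -1 + m - 1/m)
E((2 + 2)*(y + 0)) + K*(-73) = (-1 + (2 + 2)*(7 + 0) - 1/((2 + 2)*(7 + 0))) - 150*(-73) = (-1 + 4*7 - 1/(4*7)) + 10950 = (-1 + 28 - 1/28) + 10950 = 755/28 + 10950 = 307355/28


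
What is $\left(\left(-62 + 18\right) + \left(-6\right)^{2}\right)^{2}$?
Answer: $64$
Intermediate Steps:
$\left(\left(-62 + 18\right) + \left(-6\right)^{2}\right)^{2} = \left(-44 + 36\right)^{2} = \left(-8\right)^{2} = 64$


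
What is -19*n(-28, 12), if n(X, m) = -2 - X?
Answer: -494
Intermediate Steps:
-19*n(-28, 12) = -19*(-2 - 1*(-28)) = -19*(-2 + 28) = -19*26 = -494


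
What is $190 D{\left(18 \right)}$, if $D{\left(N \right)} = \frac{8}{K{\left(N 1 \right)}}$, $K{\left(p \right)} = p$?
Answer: $\frac{760}{9} \approx 84.444$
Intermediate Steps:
$D{\left(N \right)} = \frac{8}{N}$ ($D{\left(N \right)} = \frac{8}{N 1} = \frac{8}{N}$)
$190 D{\left(18 \right)} = 190 \cdot \frac{8}{18} = 190 \cdot 8 \cdot \frac{1}{18} = 190 \cdot \frac{4}{9} = \frac{760}{9}$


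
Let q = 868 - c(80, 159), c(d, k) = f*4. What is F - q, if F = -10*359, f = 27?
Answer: -4350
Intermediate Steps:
c(d, k) = 108 (c(d, k) = 27*4 = 108)
q = 760 (q = 868 - 1*108 = 868 - 108 = 760)
F = -3590
F - q = -3590 - 1*760 = -3590 - 760 = -4350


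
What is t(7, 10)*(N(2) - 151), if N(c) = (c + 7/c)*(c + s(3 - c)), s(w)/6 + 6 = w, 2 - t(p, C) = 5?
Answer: 915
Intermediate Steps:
t(p, C) = -3 (t(p, C) = 2 - 1*5 = 2 - 5 = -3)
s(w) = -36 + 6*w
N(c) = (-18 - 5*c)*(c + 7/c) (N(c) = (c + 7/c)*(c + (-36 + 6*(3 - c))) = (c + 7/c)*(c + (-36 + (18 - 6*c))) = (c + 7/c)*(c + (-18 - 6*c)) = (c + 7/c)*(-18 - 5*c) = (-18 - 5*c)*(c + 7/c))
t(7, 10)*(N(2) - 151) = -3*((-35 - 126/2 - 18*2 - 5*2²) - 151) = -3*((-35 - 126*½ - 36 - 5*4) - 151) = -3*((-35 - 63 - 36 - 20) - 151) = -3*(-154 - 151) = -3*(-305) = 915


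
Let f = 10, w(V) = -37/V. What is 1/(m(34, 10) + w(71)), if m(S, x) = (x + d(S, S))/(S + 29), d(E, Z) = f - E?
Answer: -639/475 ≈ -1.3453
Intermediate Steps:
d(E, Z) = 10 - E
m(S, x) = (10 + x - S)/(29 + S) (m(S, x) = (x + (10 - S))/(S + 29) = (10 + x - S)/(29 + S))
1/(m(34, 10) + w(71)) = 1/((10 + 10 - 1*34)/(29 + 34) - 37/71) = 1/((10 + 10 - 34)/63 - 37*1/71) = 1/((1/63)*(-14) - 37/71) = 1/(-2/9 - 37/71) = 1/(-475/639) = -639/475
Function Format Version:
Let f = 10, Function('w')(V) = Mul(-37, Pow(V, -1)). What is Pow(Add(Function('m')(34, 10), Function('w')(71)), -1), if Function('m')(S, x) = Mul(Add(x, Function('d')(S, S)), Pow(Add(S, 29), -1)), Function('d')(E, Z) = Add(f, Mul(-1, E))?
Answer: Rational(-639, 475) ≈ -1.3453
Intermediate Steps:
Function('d')(E, Z) = Add(10, Mul(-1, E))
Function('m')(S, x) = Mul(Pow(Add(29, S), -1), Add(10, x, Mul(-1, S))) (Function('m')(S, x) = Mul(Add(x, Add(10, Mul(-1, S))), Pow(Add(S, 29), -1)) = Mul(Add(10, x, Mul(-1, S)), Pow(Add(29, S), -1)) = Mul(Pow(Add(29, S), -1), Add(10, x, Mul(-1, S))))
Pow(Add(Function('m')(34, 10), Function('w')(71)), -1) = Pow(Add(Mul(Pow(Add(29, 34), -1), Add(10, 10, Mul(-1, 34))), Mul(-37, Pow(71, -1))), -1) = Pow(Add(Mul(Pow(63, -1), Add(10, 10, -34)), Mul(-37, Rational(1, 71))), -1) = Pow(Add(Mul(Rational(1, 63), -14), Rational(-37, 71)), -1) = Pow(Add(Rational(-2, 9), Rational(-37, 71)), -1) = Pow(Rational(-475, 639), -1) = Rational(-639, 475)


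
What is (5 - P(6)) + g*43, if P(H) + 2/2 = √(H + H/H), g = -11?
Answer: -467 - √7 ≈ -469.65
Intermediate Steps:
P(H) = -1 + √(1 + H) (P(H) = -1 + √(H + H/H) = -1 + √(H + 1) = -1 + √(1 + H))
(5 - P(6)) + g*43 = (5 - (-1 + √(1 + 6))) - 11*43 = (5 - (-1 + √7)) - 473 = (5 + (1 - √7)) - 473 = (6 - √7) - 473 = -467 - √7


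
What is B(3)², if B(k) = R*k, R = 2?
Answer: 36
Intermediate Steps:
B(k) = 2*k
B(3)² = (2*3)² = 6² = 36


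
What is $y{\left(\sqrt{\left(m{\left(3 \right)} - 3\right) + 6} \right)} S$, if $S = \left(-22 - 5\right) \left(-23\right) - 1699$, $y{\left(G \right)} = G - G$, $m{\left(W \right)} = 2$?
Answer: $0$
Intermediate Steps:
$y{\left(G \right)} = 0$
$S = -1078$ ($S = \left(-27\right) \left(-23\right) - 1699 = 621 - 1699 = -1078$)
$y{\left(\sqrt{\left(m{\left(3 \right)} - 3\right) + 6} \right)} S = 0 \left(-1078\right) = 0$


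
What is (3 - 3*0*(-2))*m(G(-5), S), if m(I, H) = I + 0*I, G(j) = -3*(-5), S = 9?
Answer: 45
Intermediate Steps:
G(j) = 15
m(I, H) = I (m(I, H) = I + 0 = I)
(3 - 3*0*(-2))*m(G(-5), S) = (3 - 3*0*(-2))*15 = (3 + 0*(-2))*15 = (3 + 0)*15 = 3*15 = 45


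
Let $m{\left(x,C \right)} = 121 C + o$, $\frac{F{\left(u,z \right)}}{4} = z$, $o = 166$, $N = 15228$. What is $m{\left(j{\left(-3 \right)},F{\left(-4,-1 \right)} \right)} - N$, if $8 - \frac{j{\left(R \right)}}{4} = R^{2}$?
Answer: $-15546$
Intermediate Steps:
$F{\left(u,z \right)} = 4 z$
$j{\left(R \right)} = 32 - 4 R^{2}$
$m{\left(x,C \right)} = 166 + 121 C$ ($m{\left(x,C \right)} = 121 C + 166 = 166 + 121 C$)
$m{\left(j{\left(-3 \right)},F{\left(-4,-1 \right)} \right)} - N = \left(166 + 121 \cdot 4 \left(-1\right)\right) - 15228 = \left(166 + 121 \left(-4\right)\right) - 15228 = \left(166 - 484\right) - 15228 = -318 - 15228 = -15546$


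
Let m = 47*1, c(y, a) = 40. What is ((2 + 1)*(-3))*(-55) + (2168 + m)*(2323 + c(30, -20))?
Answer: 5234540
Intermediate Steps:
m = 47
((2 + 1)*(-3))*(-55) + (2168 + m)*(2323 + c(30, -20)) = ((2 + 1)*(-3))*(-55) + (2168 + 47)*(2323 + 40) = (3*(-3))*(-55) + 2215*2363 = -9*(-55) + 5234045 = 495 + 5234045 = 5234540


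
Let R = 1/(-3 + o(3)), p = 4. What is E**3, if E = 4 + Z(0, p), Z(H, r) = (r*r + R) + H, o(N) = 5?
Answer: 68921/8 ≈ 8615.1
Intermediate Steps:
R = 1/2 (R = 1/(-3 + 5) = 1/2 ≈ 0.50000)
Z(H, r) = 1/2 + H + r**2 (Z(H, r) = (r*r + 1/2) + H = (r**2 + 1/2) + H = (1/2 + r**2) + H = 1/2 + H + r**2)
E = 41/2 (E = 4 + (1/2 + 0 + 4**2) = 4 + (1/2 + 0 + 16) = 4 + 33/2 = 41/2 ≈ 20.500)
E**3 = (41/2)**3 = 68921/8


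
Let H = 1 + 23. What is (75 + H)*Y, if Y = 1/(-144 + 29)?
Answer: -99/115 ≈ -0.86087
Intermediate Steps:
H = 24
Y = -1/115 (Y = 1/(-115) = -1/115 ≈ -0.0086956)
(75 + H)*Y = (75 + 24)*(-1/115) = 99*(-1/115) = -99/115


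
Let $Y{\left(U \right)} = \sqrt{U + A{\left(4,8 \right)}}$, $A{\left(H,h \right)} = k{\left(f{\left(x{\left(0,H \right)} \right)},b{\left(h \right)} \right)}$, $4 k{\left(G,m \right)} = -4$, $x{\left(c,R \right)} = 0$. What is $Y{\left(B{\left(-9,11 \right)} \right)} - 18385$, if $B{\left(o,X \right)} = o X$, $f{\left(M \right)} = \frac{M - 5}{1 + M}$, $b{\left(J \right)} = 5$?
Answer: $-18385 + 10 i \approx -18385.0 + 10.0 i$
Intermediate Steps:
$f{\left(M \right)} = \frac{-5 + M}{1 + M}$
$k{\left(G,m \right)} = -1$ ($k{\left(G,m \right)} = \frac{1}{4} \left(-4\right) = -1$)
$A{\left(H,h \right)} = -1$
$B{\left(o,X \right)} = X o$
$Y{\left(U \right)} = \sqrt{-1 + U}$ ($Y{\left(U \right)} = \sqrt{U - 1} = \sqrt{-1 + U}$)
$Y{\left(B{\left(-9,11 \right)} \right)} - 18385 = \sqrt{-1 + 11 \left(-9\right)} - 18385 = \sqrt{-1 - 99} - 18385 = \sqrt{-100} - 18385 = 10 i - 18385 = -18385 + 10 i$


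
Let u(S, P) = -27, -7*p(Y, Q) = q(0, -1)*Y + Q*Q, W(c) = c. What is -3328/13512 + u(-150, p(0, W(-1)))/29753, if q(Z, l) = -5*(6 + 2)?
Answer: -12422851/50252817 ≈ -0.24721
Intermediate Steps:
q(Z, l) = -40 (q(Z, l) = -5*8 = -40)
p(Y, Q) = -Q²/7 + 40*Y/7 (p(Y, Q) = -(-40*Y + Q*Q)/7 = -(-40*Y + Q²)/7 = -(Q² - 40*Y)/7 = -Q²/7 + 40*Y/7)
-3328/13512 + u(-150, p(0, W(-1)))/29753 = -3328/13512 - 27/29753 = -3328*1/13512 - 27*1/29753 = -416/1689 - 27/29753 = -12422851/50252817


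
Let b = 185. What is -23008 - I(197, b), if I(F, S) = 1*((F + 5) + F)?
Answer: -23407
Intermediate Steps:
I(F, S) = 5 + 2*F (I(F, S) = 1*((5 + F) + F) = 1*(5 + 2*F) = 5 + 2*F)
-23008 - I(197, b) = -23008 - (5 + 2*197) = -23008 - (5 + 394) = -23008 - 1*399 = -23008 - 399 = -23407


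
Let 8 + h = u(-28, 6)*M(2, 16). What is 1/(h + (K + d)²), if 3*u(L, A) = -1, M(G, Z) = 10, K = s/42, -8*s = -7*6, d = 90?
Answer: 192/1557347 ≈ 0.00012329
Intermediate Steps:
s = 21/4 (s = -(-7)*6/8 = -⅛*(-42) = 21/4 ≈ 5.2500)
K = ⅛ (K = (21/4)/42 = (21/4)*(1/42) = ⅛ ≈ 0.12500)
u(L, A) = -⅓ (u(L, A) = (⅓)*(-1) = -⅓)
h = -34/3 (h = -8 - ⅓*10 = -8 - 10/3 = -34/3 ≈ -11.333)
1/(h + (K + d)²) = 1/(-34/3 + (⅛ + 90)²) = 1/(-34/3 + (721/8)²) = 1/(-34/3 + 519841/64) = 1/(1557347/192) = 192/1557347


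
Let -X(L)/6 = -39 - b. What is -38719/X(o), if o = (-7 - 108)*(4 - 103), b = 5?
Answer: -38719/264 ≈ -146.66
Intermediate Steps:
o = 11385 (o = -115*(-99) = 11385)
X(L) = 264 (X(L) = -6*(-39 - 1*5) = -6*(-39 - 5) = -6*(-44) = 264)
-38719/X(o) = -38719/264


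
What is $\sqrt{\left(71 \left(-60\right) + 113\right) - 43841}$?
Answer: $6 i \sqrt{1333} \approx 219.06 i$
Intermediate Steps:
$\sqrt{\left(71 \left(-60\right) + 113\right) - 43841} = \sqrt{\left(-4260 + 113\right) - 43841} = \sqrt{-4147 - 43841} = \sqrt{-47988} = 6 i \sqrt{1333}$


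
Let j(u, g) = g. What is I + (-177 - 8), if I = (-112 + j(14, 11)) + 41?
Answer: -245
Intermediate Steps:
I = -60 (I = (-112 + 11) + 41 = -101 + 41 = -60)
I + (-177 - 8) = -60 + (-177 - 8) = -60 - 185 = -245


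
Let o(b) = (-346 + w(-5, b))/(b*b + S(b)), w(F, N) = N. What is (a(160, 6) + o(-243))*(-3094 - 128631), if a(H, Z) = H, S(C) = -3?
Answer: -1244375909975/59046 ≈ -2.1075e+7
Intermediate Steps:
o(b) = (-346 + b)/(-3 + b²) (o(b) = (-346 + b)/(b*b - 3) = (-346 + b)/(b² - 3) = (-346 + b)/(-3 + b²))
(a(160, 6) + o(-243))*(-3094 - 128631) = (160 + (-346 - 243)/(-3 + (-243)²))*(-3094 - 128631) = (160 - 589/(-3 + 59049))*(-131725) = (160 - 589/59046)*(-131725) = (9446771/59046)*(-131725) = -1244375909975/59046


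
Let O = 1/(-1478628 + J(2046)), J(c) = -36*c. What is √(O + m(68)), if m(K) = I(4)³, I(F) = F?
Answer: 5*√19038700977/86238 ≈ 8.0000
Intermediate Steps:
m(K) = 64 (m(K) = 4³ = 64)
O = -1/1552284 (O = 1/(-1478628 - 36*2046) = 1/(-1478628 - 73656) = 1/(-1552284) = -1/1552284 ≈ -6.4421e-7)
√(O + m(68)) = √(-1/1552284 + 64) = √(99346175/1552284) = 5*√19038700977/86238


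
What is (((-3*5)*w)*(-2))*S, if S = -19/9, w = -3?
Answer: 190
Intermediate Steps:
S = -19/9 (S = -19*⅑ = -19/9 ≈ -2.1111)
(((-3*5)*w)*(-2))*S = ((-3*5*(-3))*(-2))*(-19/9) = (-15*(-3)*(-2))*(-19/9) = (45*(-2))*(-19/9) = -90*(-19/9) = 190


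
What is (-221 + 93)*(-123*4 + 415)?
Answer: 9856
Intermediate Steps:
(-221 + 93)*(-123*4 + 415) = -128*(-492 + 415) = -128*(-77) = 9856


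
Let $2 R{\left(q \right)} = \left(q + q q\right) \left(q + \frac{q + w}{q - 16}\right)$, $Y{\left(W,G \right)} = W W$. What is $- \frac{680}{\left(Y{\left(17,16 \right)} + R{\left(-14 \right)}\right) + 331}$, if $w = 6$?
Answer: $\frac{5100}{4723} \approx 1.0798$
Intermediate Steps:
$Y{\left(W,G \right)} = W^{2}$
$R{\left(q \right)} = \frac{\left(q + q^{2}\right) \left(q + \frac{6 + q}{-16 + q}\right)}{2}$ ($R{\left(q \right)} = \frac{\left(q + q q\right) \left(q + \frac{q + 6}{q - 16}\right)}{2} = \frac{\left(q + q^{2}\right) \left(q + \frac{6 + q}{-16 + q}\right)}{2}$)
$- \frac{680}{\left(Y{\left(17,16 \right)} + R{\left(-14 \right)}\right) + 331} = - \frac{680}{\left(17^{2} + \frac{1}{2} \left(-14\right) \frac{1}{-16 - 14} \left(6 + \left(-14\right)^{3} - 14 \left(-14\right)^{2} - -126\right)\right) + 331} = - \frac{680}{\left(289 + \frac{1}{2} \left(-14\right) \frac{1}{-30} \left(6 - 2744 - 2744 + 126\right)\right) + 331} = - \frac{680}{\left(289 + \frac{1}{2} \left(-14\right) \left(- \frac{1}{30}\right) \left(6 - 2744 - 2744 + 126\right)\right) + 331} = - \frac{680}{\left(289 + \frac{1}{2} \left(-14\right) \left(- \frac{1}{30}\right) \left(-5356\right)\right) + 331} = - \frac{680}{\left(289 - \frac{18746}{15}\right) + 331} = - \frac{680}{- \frac{14411}{15} + 331} = - \frac{680}{- \frac{9446}{15}} = \left(-680\right) \left(- \frac{15}{9446}\right) = \frac{5100}{4723}$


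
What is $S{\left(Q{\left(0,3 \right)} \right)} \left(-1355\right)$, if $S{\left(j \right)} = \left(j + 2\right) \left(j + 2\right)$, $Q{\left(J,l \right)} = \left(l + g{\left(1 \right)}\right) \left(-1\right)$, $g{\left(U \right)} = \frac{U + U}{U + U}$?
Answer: $-5420$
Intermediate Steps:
$g{\left(U \right)} = 1$ ($g{\left(U \right)} = \frac{2 U}{2 U} = 2 U \frac{1}{2 U} = 1$)
$Q{\left(J,l \right)} = -1 - l$ ($Q{\left(J,l \right)} = \left(l + 1\right) \left(-1\right) = \left(1 + l\right) \left(-1\right) = -1 - l$)
$S{\left(j \right)} = \left(2 + j\right)^{2}$ ($S{\left(j \right)} = \left(2 + j\right) \left(2 + j\right) = \left(2 + j\right)^{2}$)
$S{\left(Q{\left(0,3 \right)} \right)} \left(-1355\right) = \left(2 - 4\right)^{2} \left(-1355\right) = \left(-2\right)^{2} \left(-1355\right) = 4 \left(-1355\right) = -5420$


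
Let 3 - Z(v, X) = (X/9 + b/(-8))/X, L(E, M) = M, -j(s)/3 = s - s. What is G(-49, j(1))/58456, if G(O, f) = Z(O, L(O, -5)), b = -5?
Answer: 217/4208832 ≈ 5.1558e-5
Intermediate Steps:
j(s) = 0 (j(s) = -3*(s - s) = -3*0 = 0)
Z(v, X) = 3 - (5/8 + X/9)/X (Z(v, X) = 3 - (X/9 - 5/(-8))/X = 3 - (X*(⅑) - 5*(-⅛))/X = 3 - (X/9 + 5/8)/X = 3 - (5/8 + X/9)/X)
G(O, f) = 217/72 (G(O, f) = (1/72)*(-45 + 208*(-5))/(-5) = (1/72)*(-⅕)*(-45 - 1040) = (1/72)*(-⅕)*(-1085) = 217/72)
G(-49, j(1))/58456 = (217/72)/58456 = (217/72)*(1/58456) = 217/4208832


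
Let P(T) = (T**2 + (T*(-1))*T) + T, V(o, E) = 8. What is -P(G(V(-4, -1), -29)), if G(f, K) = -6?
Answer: 6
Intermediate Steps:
P(T) = T (P(T) = (T**2 + (-T)*T) + T = (T**2 - T**2) + T = 0 + T = T)
-P(G(V(-4, -1), -29)) = -1*(-6) = 6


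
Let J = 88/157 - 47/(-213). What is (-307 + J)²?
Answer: 104863006789696/1118300481 ≈ 93770.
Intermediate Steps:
J = 26123/33441 (J = 88*(1/157) - 47*(-1/213) = 88/157 + 47/213 = 26123/33441 ≈ 0.78117)
(-307 + J)² = (-307 + 26123/33441)² = (-10240264/33441)² = 104863006789696/1118300481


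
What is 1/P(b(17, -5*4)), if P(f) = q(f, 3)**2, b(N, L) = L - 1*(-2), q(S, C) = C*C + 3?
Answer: 1/144 ≈ 0.0069444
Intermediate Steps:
q(S, C) = 3 + C**2 (q(S, C) = C**2 + 3 = 3 + C**2)
b(N, L) = 2 + L (b(N, L) = L + 2 = 2 + L)
P(f) = 144 (P(f) = (3 + 3**2)**2 = (3 + 9)**2 = 12**2 = 144)
1/P(b(17, -5*4)) = 1/144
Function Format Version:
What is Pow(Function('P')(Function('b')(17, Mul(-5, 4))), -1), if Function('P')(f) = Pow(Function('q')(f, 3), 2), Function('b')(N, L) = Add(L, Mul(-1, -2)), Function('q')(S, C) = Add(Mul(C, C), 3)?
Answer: Rational(1, 144) ≈ 0.0069444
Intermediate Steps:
Function('q')(S, C) = Add(3, Pow(C, 2)) (Function('q')(S, C) = Add(Pow(C, 2), 3) = Add(3, Pow(C, 2)))
Function('b')(N, L) = Add(2, L) (Function('b')(N, L) = Add(L, 2) = Add(2, L))
Function('P')(f) = 144 (Function('P')(f) = Pow(Add(3, Pow(3, 2)), 2) = Pow(Add(3, 9), 2) = Pow(12, 2) = 144)
Pow(Function('P')(Function('b')(17, Mul(-5, 4))), -1) = Pow(144, -1) = Rational(1, 144)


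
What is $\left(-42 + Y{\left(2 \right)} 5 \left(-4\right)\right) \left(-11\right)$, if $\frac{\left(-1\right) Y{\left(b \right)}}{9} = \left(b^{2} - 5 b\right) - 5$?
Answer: $22242$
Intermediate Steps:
$Y{\left(b \right)} = 45 - 9 b^{2} + 45 b$ ($Y{\left(b \right)} = - 9 \left(\left(b^{2} - 5 b\right) - 5\right) = - 9 \left(-5 + b^{2} - 5 b\right) = 45 - 9 b^{2} + 45 b$)
$\left(-42 + Y{\left(2 \right)} 5 \left(-4\right)\right) \left(-11\right) = \left(-42 + \left(45 - 9 \cdot 2^{2} + 45 \cdot 2\right) 5 \left(-4\right)\right) \left(-11\right) = \left(-42 + \left(45 - 36 + 90\right) 5 \left(-4\right)\right) \left(-11\right) = \left(-42 + 99 \cdot 5 \left(-4\right)\right) \left(-11\right) = \left(-42 + 495 \left(-4\right)\right) \left(-11\right) = \left(-42 - 1980\right) \left(-11\right) = \left(-2022\right) \left(-11\right) = 22242$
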